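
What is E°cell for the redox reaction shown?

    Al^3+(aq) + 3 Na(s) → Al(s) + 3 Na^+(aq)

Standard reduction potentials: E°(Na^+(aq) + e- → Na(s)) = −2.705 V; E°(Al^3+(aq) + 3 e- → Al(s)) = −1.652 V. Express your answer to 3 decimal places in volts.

+1.053 V

Al^3+(aq) gains electrons, so the Al³⁺/Al couple is the cathode; the Na⁺/Na couple is the anode.
E°cell = E°(cathode) − E°(anode) = −1.652 − (−2.705) = +1.053 V.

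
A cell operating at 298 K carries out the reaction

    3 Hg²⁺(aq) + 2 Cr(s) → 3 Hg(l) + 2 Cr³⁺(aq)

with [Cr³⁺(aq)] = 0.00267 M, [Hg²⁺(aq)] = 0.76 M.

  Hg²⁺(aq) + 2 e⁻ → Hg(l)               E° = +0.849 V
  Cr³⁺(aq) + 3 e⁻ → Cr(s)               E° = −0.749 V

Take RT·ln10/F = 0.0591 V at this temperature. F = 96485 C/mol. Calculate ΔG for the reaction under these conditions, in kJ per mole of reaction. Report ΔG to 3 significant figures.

The standard cell potential is +0.849 − (−0.749) = +1.598 V, with n = 6 electrons in the balanced equation.
Q = [Cr³⁺(aq)]^2 / [Hg²⁺(aq)]^3 = 1.62×10^−5, so log Q = −4.789 and E = +1.598 − (0.0591/6)(−4.789) = +1.6452 V.
Then ΔG = −nFE = −6 × 96485 × +1.6452 J/mol = −952 kJ/mol.

−952 kJ/mol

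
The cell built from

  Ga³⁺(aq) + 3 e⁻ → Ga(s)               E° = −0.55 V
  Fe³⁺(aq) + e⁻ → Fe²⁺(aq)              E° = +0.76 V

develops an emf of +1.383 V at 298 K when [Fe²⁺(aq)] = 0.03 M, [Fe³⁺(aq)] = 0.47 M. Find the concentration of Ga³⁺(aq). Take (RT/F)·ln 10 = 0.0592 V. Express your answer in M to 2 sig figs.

With Fe³⁺/Fe²⁺ at the cathode and Ga³⁺/Ga at the anode, E°cell = +0.76 − (−0.55) = +1.31 V (n = 3).
Rearranging E = E° − (0.0592/n)·log Q gives log Q = 3(+1.31 − (+1.383))/0.0592 = −3.699.
For 3 Fe³⁺(aq) + Ga(s) → 3 Fe²⁺(aq) + Ga³⁺(aq), the reaction quotient is Q = ([Fe²⁺(aq)]^3·[Ga³⁺(aq)]) / [Fe³⁺(aq)]^3.
Isolating [Ga³⁺(aq)] in Q = 10^{−3.699} yields log [Ga³⁺(aq)] = −0.114, i.e. 0.77 M.

0.77 M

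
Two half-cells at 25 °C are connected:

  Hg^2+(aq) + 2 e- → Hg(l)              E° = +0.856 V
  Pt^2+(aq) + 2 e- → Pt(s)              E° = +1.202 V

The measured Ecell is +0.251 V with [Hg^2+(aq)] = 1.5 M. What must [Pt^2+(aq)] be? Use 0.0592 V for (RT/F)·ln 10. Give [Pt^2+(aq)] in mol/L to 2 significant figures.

Pt²⁺/Pt is the cathode (higher E°); E°cell = +1.202 − (+0.856) = +0.346 V with n = 2.
From the Nernst equation, log Q = n(E° − E)/0.0592 = 2·(+0.346 − (+0.251))/0.0592 = 3.209.
Balancing electrons gives Pt^2+(aq) + Hg(l) → Pt(s) + Hg^2+(aq); thus Q = [Hg^2+(aq)] / [Pt^2+(aq)].
Solving for the unknown gives log [Pt^2+(aq)] = −3.033, so [Pt^2+(aq)] ≈ 0.00093 M.

0.00093 M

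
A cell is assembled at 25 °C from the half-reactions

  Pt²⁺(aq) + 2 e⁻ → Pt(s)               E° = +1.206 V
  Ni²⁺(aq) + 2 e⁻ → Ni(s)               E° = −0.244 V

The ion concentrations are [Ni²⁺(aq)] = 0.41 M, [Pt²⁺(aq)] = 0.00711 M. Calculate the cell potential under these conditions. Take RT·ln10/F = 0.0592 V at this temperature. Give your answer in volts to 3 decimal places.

The Pt²⁺/Pt couple has the more positive E°, so it is the cathode; Ni²⁺/Ni is the anode.
E°cell = E°cat − E°an = +1.206 − (−0.244) = +1.450 V; n = 2.
The balanced reaction is Pt²⁺(aq) + Ni(s) → Pt(s) + Ni²⁺(aq), so Q = [Ni²⁺(aq)] / [Pt²⁺(aq)] = 57.7 and log Q = 1.761.
Applying E = E° − (RT ln10/nF)·log Q gives +1.450 − (0.0592/2)(1.761) = +1.398 V.

+1.398 V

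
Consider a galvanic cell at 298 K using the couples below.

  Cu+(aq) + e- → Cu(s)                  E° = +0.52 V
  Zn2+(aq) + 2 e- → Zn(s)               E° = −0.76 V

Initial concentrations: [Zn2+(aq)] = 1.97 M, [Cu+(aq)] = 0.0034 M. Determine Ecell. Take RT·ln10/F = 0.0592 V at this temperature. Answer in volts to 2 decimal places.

The Cu⁺/Cu couple has the more positive E°, so it is the cathode; Zn²⁺/Zn is the anode.
E°cell = +0.52 − (−0.76) = +1.28 V, with n = 2 electrons transferred.
For the overall reaction 2 Cu+(aq) + Zn(s) → 2 Cu(s) + Zn2+(aq), Q = [Zn2+(aq)] / [Cu+(aq)]^2 = 1.7×10^5, giving log Q = 5.232.
E = E° − (0.0592/n)·log Q = +1.28 − (0.0592/2)(5.232) = +1.13 V.

+1.13 V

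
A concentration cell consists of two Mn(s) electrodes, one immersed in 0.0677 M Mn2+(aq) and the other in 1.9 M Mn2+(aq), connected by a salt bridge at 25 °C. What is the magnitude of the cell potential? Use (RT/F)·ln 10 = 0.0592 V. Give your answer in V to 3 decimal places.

0.043 V

For a concentration cell E°cell = 0, since both electrodes use the same couple.
The compartment with the higher Mn2+(aq) concentration (1.9 M) acts as the cathode; ions are reduced there and produced at the dilute (0.0677 M) anode.
With n = 2, Ecell = −(0.0592/2)·log([dilute]/[conc]) = −(0.0592/2)·log(0.0677/1.9) = +0.043 V.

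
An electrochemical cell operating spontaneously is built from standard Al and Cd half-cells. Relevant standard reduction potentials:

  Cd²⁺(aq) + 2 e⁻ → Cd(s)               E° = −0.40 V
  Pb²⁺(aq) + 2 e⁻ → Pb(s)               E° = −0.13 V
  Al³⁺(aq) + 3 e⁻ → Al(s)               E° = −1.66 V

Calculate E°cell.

+1.26 V

The Cd²⁺/Cd couple has the higher E°, so Cd ion is reduced (cathode) and Al is oxidized (anode).
E°cell = E°(cathode) − E°(anode) = −0.40 − (−1.66) = +1.26 V.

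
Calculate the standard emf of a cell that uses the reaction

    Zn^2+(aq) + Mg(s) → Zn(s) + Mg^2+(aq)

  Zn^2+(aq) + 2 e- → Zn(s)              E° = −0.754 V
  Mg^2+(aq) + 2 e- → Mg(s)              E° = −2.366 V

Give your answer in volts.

+1.612 V

Zn^2+(aq) gains electrons, so the Zn²⁺/Zn couple is the cathode; the Mg²⁺/Mg couple is the anode.
E°cell = E°(cathode) − E°(anode) = −0.754 − (−2.366) = +1.612 V.
The positive value indicates the reaction is spontaneous as written.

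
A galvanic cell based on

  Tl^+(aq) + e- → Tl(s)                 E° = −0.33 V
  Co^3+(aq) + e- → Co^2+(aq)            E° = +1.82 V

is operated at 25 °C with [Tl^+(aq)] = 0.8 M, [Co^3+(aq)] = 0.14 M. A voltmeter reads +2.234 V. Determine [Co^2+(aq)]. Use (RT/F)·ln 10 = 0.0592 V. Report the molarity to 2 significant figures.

0.0067 M

With Co³⁺/Co²⁺ at the cathode and Tl⁺/Tl at the anode, E°cell = +1.82 − (−0.33) = +2.15 V (n = 1).
Since E = E° − (0.0592/n)·log Q, log Q = n(E° − E)/0.0592 = −1.419.
For Co^3+(aq) + Tl(s) → Co^2+(aq) + Tl^+(aq), the reaction quotient is Q = ([Co^2+(aq)]·[Tl^+(aq)]) / [Co^3+(aq)].
Isolating [Co^2+(aq)] in Q = 10^{−1.419} yields log [Co^2+(aq)] = −2.176, i.e. 0.0067 M.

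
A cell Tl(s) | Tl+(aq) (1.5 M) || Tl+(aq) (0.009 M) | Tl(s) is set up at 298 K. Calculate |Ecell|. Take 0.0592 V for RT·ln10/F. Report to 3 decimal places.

For a concentration cell E°cell = 0, since both electrodes use the same couple.
The compartment with the higher Tl+(aq) concentration (1.5 M) acts as the cathode; ions are reduced there and produced at the dilute (0.009 M) anode.
With n = 1, Ecell = −(0.0592/1)·log([dilute]/[conc]) = −(0.0592/1)·log(0.009/1.5) = +0.132 V.

0.132 V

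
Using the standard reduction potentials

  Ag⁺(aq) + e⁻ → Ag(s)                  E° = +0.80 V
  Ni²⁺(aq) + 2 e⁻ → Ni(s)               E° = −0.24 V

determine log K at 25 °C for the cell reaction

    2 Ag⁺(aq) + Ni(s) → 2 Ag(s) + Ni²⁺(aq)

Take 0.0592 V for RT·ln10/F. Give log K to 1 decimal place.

The Ag⁺/Ag couple is reduced (cathode); E°cell = +0.80 − (−0.24) = +1.04 V with n = 2.
At equilibrium E = 0, so log K = nE°cell / 0.0592 = (2)(+1.04) / 0.0592 = 35.1.

log K = 35.1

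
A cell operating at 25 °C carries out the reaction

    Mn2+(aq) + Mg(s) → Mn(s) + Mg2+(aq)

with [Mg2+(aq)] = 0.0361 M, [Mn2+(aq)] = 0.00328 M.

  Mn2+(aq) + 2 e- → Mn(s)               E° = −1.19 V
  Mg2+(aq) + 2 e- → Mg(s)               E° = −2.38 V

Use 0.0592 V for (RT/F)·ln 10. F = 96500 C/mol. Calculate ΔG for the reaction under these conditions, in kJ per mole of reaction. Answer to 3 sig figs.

The standard cell potential is −1.19 − (−2.38) = +1.19 V, with n = 2 electrons in the balanced equation.
Here Q = [Mg2+(aq)] / [Mn2+(aq)] = 11 (log Q = 1.042), giving E = +1.19 − (0.0592/2)·(1.042) = +1.1592 V.
Then ΔG = −nFE = −2 × 96500 × +1.1592 J/mol = −224 kJ/mol.

−224 kJ/mol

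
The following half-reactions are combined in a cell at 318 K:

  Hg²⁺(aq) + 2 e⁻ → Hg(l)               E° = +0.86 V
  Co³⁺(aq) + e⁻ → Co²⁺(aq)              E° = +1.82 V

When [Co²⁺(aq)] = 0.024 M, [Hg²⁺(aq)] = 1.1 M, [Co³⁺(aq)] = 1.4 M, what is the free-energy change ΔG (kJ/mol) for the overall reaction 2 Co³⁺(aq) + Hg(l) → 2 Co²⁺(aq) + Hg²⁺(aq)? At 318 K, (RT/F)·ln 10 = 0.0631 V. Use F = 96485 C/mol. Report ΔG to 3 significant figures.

−206 kJ/mol

With Co³⁺/Co²⁺ reduced at the cathode, E°cell = +1.82 − (+0.86) = +0.96 V and n = 2.
The reaction quotient is ([Co²⁺(aq)]^2·[Hg²⁺(aq)]) / [Co³⁺(aq)]^2 = 0.000323; by Nernst, E = +0.96 − (0.0631/2)(−3.490) = +1.0701 V.
Finally ΔG = −nFE = −(2)(96485 C/mol)(+1.0701 V) = −206 kJ/mol.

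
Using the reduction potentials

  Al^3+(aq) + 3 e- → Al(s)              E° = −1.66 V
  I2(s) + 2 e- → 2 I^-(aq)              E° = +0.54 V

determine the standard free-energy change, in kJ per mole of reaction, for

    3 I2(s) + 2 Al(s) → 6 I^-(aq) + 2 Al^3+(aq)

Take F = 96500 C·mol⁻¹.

In the reaction as written I2(s) is reduced, so the I₂/I⁻ couple is the cathode and Al³⁺/Al is the anode.
E°cell = +0.54 − (−1.66) = +2.20 V; balancing electrons gives n = 6.
ΔG° = −nFE°cell = −(6)(96500)(+2.20) J/mol = −1274 kJ/mol.

−1274 kJ/mol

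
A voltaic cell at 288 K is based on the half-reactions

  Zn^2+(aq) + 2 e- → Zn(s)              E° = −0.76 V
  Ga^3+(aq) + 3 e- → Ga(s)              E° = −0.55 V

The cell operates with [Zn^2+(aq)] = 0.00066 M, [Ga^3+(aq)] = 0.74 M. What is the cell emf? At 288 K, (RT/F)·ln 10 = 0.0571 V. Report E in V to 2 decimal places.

+0.30 V

Ga³⁺/Ga is reduced (cathode, E° = −0.55 V) and Zn²⁺/Zn is oxidized (anode).
E°cell = −0.55 − (−0.76) = +0.21 V, with n = 6 electrons transferred.
Balancing gives 2 Ga^3+(aq) + 3 Zn(s) → 2 Ga(s) + 3 Zn^2+(aq); hence Q = [Zn^2+(aq)]^3 / [Ga^3+(aq)]^2 = 5.25×10^−10 (log Q = −9.280).
By the Nernst equation, E = +0.21 − (0.0571/6)·(−9.280) = +0.30 V.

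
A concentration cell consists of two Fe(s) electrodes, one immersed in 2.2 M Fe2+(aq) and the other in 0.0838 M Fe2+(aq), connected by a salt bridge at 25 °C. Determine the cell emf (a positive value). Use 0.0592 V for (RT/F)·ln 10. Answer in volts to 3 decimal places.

For a concentration cell E°cell = 0, since both electrodes use the same couple.
The compartment with the higher Fe2+(aq) concentration (2.2 M) acts as the cathode; ions are reduced there and produced at the dilute (0.0838 M) anode.
With n = 2, Ecell = −(0.0592/2)·log([dilute]/[conc]) = −(0.0592/2)·log(0.0838/2.2) = +0.042 V.

0.042 V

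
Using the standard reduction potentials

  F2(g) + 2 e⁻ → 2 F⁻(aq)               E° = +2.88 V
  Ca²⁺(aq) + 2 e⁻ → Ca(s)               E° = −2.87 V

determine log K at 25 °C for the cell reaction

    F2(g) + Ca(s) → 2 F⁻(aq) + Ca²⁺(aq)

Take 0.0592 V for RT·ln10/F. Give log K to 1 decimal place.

The F₂/F⁻ couple is reduced (cathode); E°cell = +2.88 − (−2.87) = +5.75 V with n = 2.
At equilibrium E = 0, so log K = nE°cell / 0.0592 = (2)(+5.75) / 0.0592 = 194.3.

log K = 194.3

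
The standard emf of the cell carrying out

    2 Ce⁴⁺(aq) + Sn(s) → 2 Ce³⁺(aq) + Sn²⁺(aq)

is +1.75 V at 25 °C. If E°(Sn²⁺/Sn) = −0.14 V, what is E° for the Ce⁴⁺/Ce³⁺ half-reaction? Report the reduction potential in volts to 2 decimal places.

In the reaction as written the Ce⁴⁺/Ce³⁺ couple is reduced (cathode) and Sn²⁺/Sn is oxidized (anode), so E°cell = E°(Ce⁴⁺/Ce³⁺) − E°(Sn²⁺/Sn).
E°(Ce⁴⁺/Ce³⁺) = E°cell + E°(anode) = +1.75 + (−0.14) = +1.61 V.

+1.61 V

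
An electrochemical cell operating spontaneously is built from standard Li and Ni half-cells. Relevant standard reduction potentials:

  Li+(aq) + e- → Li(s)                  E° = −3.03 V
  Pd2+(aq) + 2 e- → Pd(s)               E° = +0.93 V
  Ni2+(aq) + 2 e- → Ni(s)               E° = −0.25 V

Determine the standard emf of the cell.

+2.78 V

Of the two couples in this cell, the one with the more positive reduction potential is reduced at the cathode: here that is Ni²⁺/Ni (−0.25 V); Li⁺/Li (−3.03 V) is the anode.
E°cell = E°(cathode) − E°(anode) = −0.25 − (−3.03) = +2.78 V.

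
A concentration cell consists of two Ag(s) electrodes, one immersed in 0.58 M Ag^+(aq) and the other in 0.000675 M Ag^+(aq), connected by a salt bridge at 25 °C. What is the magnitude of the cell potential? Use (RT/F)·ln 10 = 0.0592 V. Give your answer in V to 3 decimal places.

0.174 V

For a concentration cell E°cell = 0, since both electrodes use the same couple.
The compartment with the higher Ag^+(aq) concentration (0.58 M) acts as the cathode; ions are reduced there and produced at the dilute (0.000675 M) anode.
With n = 1, Ecell = −(0.0592/1)·log([dilute]/[conc]) = −(0.0592/1)·log(0.000675/0.58) = +0.174 V.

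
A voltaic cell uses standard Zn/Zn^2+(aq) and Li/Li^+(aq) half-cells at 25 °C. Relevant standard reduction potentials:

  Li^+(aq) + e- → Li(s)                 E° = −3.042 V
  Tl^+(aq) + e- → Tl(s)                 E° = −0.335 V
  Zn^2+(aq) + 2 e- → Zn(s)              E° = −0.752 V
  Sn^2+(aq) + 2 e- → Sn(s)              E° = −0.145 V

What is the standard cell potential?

+2.290 V

The Zn²⁺/Zn couple has the higher E°, so Zn ion is reduced (cathode) and Li is oxidized (anode).
E°cell = E°(cathode) − E°(anode) = −0.752 − (−3.042) = +2.290 V.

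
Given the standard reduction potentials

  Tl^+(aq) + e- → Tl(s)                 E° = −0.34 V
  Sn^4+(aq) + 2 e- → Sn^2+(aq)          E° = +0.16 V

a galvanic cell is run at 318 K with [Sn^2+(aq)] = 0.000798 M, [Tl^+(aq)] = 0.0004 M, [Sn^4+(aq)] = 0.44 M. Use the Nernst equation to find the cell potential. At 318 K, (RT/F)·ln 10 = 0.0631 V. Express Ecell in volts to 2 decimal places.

Sn⁴⁺/Sn²⁺ is reduced (cathode, E° = +0.16 V) and Tl⁺/Tl is oxidized (anode).
The standard potential is +0.16 − (−0.34) = +0.50 V and the balanced reaction transfers n = 2 electrons.
Balancing gives Sn^4+(aq) + 2 Tl(s) → Sn^2+(aq) + 2 Tl^+(aq); hence Q = ([Sn^2+(aq)]·[Tl^+(aq)]^2) / [Sn^4+(aq)] = 2.9×10^−10 (log Q = −9.537).
Applying E = E° − (RT ln10/nF)·log Q gives +0.50 − (0.0631/2)(−9.537) = +0.80 V.

+0.80 V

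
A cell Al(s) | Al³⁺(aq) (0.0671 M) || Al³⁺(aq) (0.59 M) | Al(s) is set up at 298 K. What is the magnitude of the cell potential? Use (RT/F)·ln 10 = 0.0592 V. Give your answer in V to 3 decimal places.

0.019 V

For a concentration cell E°cell = 0, since both electrodes use the same couple.
The compartment with the higher Al³⁺(aq) concentration (0.59 M) acts as the cathode; ions are reduced there and produced at the dilute (0.0671 M) anode.
With n = 3, Ecell = −(0.0592/3)·log([dilute]/[conc]) = −(0.0592/3)·log(0.0671/0.59) = +0.019 V.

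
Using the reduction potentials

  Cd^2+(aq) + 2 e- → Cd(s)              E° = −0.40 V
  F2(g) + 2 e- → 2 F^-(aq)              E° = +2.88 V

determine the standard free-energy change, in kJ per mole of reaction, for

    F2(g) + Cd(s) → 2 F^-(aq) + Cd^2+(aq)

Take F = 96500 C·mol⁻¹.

−633 kJ/mol

In the reaction as written F2(g) is reduced, so the F₂/F⁻ couple is the cathode and Cd²⁺/Cd is the anode.
E°cell = +2.88 − (−0.40) = +3.28 V; balancing electrons gives n = 2.
ΔG° = −nFE°cell = −(2)(96500)(+3.28) J/mol = −633 kJ/mol.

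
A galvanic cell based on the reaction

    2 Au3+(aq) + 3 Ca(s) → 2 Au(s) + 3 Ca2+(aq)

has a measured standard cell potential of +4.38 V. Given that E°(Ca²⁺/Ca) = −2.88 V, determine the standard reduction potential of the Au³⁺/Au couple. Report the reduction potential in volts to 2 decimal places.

+1.50 V

In the reaction as written the Au³⁺/Au couple is reduced (cathode) and Ca²⁺/Ca is oxidized (anode), so E°cell = E°(Au³⁺/Au) − E°(Ca²⁺/Ca).
E°(Au³⁺/Au) = E°cell + E°(anode) = +4.38 + (−2.88) = +1.50 V.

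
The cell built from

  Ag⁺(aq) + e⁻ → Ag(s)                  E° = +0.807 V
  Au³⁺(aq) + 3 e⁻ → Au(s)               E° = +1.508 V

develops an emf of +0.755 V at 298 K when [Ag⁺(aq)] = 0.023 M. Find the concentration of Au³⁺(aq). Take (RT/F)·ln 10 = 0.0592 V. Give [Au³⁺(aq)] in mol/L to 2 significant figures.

With Au³⁺/Au at the cathode and Ag⁺/Ag at the anode, E°cell = +1.508 − (+0.807) = +0.701 V (n = 3).
From the Nernst equation, log Q = n(E° − E)/0.0592 = 3·(+0.701 − (+0.755))/0.0592 = −2.736.
The balanced reaction is Au³⁺(aq) + 3 Ag(s) → Au(s) + 3 Ag⁺(aq), so Q = [Ag⁺(aq)]^3 / [Au³⁺(aq)].
Isolating [Au³⁺(aq)] in Q = 10^{−2.736} yields log [Au³⁺(aq)] = −2.179, i.e. 0.0066 M.

0.0066 M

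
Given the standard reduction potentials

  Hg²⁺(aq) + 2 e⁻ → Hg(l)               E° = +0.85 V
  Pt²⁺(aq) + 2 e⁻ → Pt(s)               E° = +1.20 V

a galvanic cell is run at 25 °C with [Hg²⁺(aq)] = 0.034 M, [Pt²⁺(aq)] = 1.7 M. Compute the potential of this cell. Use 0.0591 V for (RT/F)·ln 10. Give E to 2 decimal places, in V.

+0.40 V

Since E°(Pt²⁺/Pt) > E°(Hg²⁺/Hg), Pt²⁺/Pt serves as the cathode.
The standard potential is +1.20 − (+0.85) = +0.35 V and the balanced reaction transfers n = 2 electrons.
The balanced reaction is Pt²⁺(aq) + Hg(l) → Pt(s) + Hg²⁺(aq), so Q = [Hg²⁺(aq)] / [Pt²⁺(aq)] = 0.02 and log Q = −1.699.
By the Nernst equation, E = +0.35 − (0.0591/2)·(−1.699) = +0.40 V.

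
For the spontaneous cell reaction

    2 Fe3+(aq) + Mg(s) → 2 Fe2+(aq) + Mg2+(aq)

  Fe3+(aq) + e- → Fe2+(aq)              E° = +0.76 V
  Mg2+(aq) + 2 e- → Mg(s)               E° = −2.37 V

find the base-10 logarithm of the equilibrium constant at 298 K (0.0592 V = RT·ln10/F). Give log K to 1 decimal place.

The Fe³⁺/Fe²⁺ couple is reduced (cathode); E°cell = +0.76 − (−2.37) = +3.13 V with n = 2.
At equilibrium E = 0, so log K = nE°cell / 0.0592 = (2)(+3.13) / 0.0592 = 105.7.

log K = 105.7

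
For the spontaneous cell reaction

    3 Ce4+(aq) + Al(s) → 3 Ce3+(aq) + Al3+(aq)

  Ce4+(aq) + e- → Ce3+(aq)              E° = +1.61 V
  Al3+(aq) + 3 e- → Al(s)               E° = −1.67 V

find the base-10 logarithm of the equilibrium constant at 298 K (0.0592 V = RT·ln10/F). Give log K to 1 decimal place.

The Ce⁴⁺/Ce³⁺ couple is reduced (cathode); E°cell = +1.61 − (−1.67) = +3.28 V with n = 3.
At equilibrium E = 0, so log K = nE°cell / 0.0592 = (3)(+3.28) / 0.0592 = 166.2.

log K = 166.2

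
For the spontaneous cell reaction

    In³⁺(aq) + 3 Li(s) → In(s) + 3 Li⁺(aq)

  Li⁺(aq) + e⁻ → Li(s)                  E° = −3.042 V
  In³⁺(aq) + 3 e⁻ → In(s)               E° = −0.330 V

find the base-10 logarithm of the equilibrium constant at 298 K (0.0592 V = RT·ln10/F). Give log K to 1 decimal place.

The In³⁺/In couple is reduced (cathode); E°cell = −0.330 − (−3.042) = +2.712 V with n = 3.
At equilibrium E = 0, so log K = nE°cell / 0.0592 = (3)(+2.712) / 0.0592 = 137.4.

log K = 137.4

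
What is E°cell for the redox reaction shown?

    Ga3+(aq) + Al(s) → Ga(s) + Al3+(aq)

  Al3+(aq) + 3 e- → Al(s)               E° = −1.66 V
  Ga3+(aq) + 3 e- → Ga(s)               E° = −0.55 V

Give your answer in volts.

Ga3+(aq) gains electrons, so the Ga³⁺/Ga couple is the cathode; the Al³⁺/Al couple is the anode.
E°cell = E°(cathode) − E°(anode) = −0.55 − (−1.66) = +1.11 V.

+1.11 V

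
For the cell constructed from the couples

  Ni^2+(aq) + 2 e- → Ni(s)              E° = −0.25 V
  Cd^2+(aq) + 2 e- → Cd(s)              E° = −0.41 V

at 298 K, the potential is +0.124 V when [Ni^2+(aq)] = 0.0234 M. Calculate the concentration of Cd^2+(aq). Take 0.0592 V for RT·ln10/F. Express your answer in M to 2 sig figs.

With Ni²⁺/Ni at the cathode and Cd²⁺/Cd at the anode, E°cell = −0.25 − (−0.41) = +0.16 V (n = 2).
From the Nernst equation, log Q = n(E° − E)/0.0592 = 2·(+0.16 − (+0.124))/0.0592 = 1.216.
For Ni^2+(aq) + Cd(s) → Ni(s) + Cd^2+(aq), the reaction quotient is Q = [Cd^2+(aq)] / [Ni^2+(aq)].
Substituting the known concentrations and solving, log [Cd^2+(aq)] = −0.415 and [Cd^2+(aq)] = 0.38 M.

0.38 M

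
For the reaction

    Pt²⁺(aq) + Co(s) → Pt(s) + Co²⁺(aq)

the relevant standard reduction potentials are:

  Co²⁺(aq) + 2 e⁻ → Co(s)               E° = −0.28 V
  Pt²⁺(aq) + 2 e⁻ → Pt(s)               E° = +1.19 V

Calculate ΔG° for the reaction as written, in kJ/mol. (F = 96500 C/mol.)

In the reaction as written Pt²⁺(aq) is reduced, so the Pt²⁺/Pt couple is the cathode and Co²⁺/Co is the anode.
E°cell = +1.19 − (−0.28) = +1.47 V; balancing electrons gives n = 2.
ΔG° = −nFE°cell = −(2)(96500)(+1.47) J/mol = −284 kJ/mol.

−284 kJ/mol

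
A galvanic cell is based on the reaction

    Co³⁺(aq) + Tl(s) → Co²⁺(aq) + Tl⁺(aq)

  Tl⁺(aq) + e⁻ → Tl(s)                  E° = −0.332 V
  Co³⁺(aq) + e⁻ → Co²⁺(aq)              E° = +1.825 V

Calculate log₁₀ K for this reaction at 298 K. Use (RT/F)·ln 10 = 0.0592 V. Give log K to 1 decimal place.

log K = 36.4

The Co³⁺/Co²⁺ couple is reduced (cathode); E°cell = +1.825 − (−0.332) = +2.157 V with n = 1.
At equilibrium E = 0, so log K = nE°cell / 0.0592 = (1)(+2.157) / 0.0592 = 36.4.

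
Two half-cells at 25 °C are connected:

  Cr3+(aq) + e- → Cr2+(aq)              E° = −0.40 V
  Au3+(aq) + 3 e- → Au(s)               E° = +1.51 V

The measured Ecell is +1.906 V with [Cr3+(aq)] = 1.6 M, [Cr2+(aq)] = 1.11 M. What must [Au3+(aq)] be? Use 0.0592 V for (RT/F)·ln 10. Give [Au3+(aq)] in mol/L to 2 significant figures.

1.9 M

With Au³⁺/Au at the cathode and Cr³⁺/Cr²⁺ at the anode, E°cell = +1.51 − (−0.40) = +1.91 V (n = 3).
Rearranging E = E° − (0.0592/n)·log Q gives log Q = 3(+1.91 − (+1.906))/0.0592 = 0.203.
Balancing electrons gives Au3+(aq) + 3 Cr2+(aq) → Au(s) + 3 Cr3+(aq); thus Q = [Cr3+(aq)]^3 / ([Au3+(aq)]·[Cr2+(aq)]^3).
Substituting the known concentrations and solving, log [Au3+(aq)] = 0.273 and [Au3+(aq)] = 1.9 M.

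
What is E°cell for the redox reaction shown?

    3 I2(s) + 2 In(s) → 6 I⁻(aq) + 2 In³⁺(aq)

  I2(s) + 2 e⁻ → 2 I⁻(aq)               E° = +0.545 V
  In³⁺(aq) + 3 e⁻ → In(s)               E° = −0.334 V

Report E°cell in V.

In the reaction as written, I2(s) is reduced (cathode) and In³⁺(aq) is produced by oxidation at the anode.
E°cell = E°(cathode) − E°(anode) = +0.545 − (−0.334) = +0.879 V.
The positive value indicates the reaction is spontaneous as written.

+0.879 V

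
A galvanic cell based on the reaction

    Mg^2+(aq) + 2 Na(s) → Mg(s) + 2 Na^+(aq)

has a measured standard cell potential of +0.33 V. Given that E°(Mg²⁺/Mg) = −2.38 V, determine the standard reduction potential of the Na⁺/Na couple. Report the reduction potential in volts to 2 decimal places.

In the reaction as written the Mg²⁺/Mg couple is reduced (cathode) and Na⁺/Na is oxidized (anode), so E°cell = E°(Mg²⁺/Mg) − E°(Na⁺/Na).
E°(Na⁺/Na) = E°(cathode) − E°cell = −2.38 − (+0.33) = −2.71 V.

−2.71 V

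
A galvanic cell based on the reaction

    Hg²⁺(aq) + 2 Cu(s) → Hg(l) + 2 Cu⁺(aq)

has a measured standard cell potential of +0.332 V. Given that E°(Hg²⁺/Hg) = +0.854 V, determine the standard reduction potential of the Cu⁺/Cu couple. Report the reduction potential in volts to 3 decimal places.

In the reaction as written the Hg²⁺/Hg couple is reduced (cathode) and Cu⁺/Cu is oxidized (anode), so E°cell = E°(Hg²⁺/Hg) − E°(Cu⁺/Cu).
E°(Cu⁺/Cu) = E°(cathode) − E°cell = +0.854 − (+0.332) = +0.522 V.

+0.522 V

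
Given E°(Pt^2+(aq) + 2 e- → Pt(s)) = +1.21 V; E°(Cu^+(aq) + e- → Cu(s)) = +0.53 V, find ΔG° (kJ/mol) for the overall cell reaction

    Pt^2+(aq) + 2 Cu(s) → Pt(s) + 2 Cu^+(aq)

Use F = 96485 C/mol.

−131 kJ/mol

In the reaction as written Pt^2+(aq) is reduced, so the Pt²⁺/Pt couple is the cathode and Cu⁺/Cu is the anode.
E°cell = +1.21 − (+0.53) = +0.68 V; balancing electrons gives n = 2.
ΔG° = −nFE°cell = −(2)(96485)(+0.68) J/mol = −131 kJ/mol.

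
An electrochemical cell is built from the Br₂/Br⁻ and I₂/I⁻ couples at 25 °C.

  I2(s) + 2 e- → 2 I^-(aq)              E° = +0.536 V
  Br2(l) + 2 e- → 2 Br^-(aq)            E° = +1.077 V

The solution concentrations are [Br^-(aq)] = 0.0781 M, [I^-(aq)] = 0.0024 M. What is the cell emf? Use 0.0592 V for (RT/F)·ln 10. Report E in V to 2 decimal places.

+0.45 V

Since E°(Br₂/Br⁻) > E°(I₂/I⁻), Br₂/Br⁻ serves as the cathode.
E°cell = E°cat − E°an = +1.077 − (+0.536) = +0.541 V; n = 2.
Balancing gives Br2(l) + 2 I^-(aq) → 2 Br^-(aq) + I2(s); hence Q = [Br^-(aq)]^2 / [I^-(aq)]^2 = 1.06×10^3 (log Q = 3.025).
E = E° − (0.0592/n)·log Q = +0.541 − (0.0592/2)(3.025) = +0.45 V.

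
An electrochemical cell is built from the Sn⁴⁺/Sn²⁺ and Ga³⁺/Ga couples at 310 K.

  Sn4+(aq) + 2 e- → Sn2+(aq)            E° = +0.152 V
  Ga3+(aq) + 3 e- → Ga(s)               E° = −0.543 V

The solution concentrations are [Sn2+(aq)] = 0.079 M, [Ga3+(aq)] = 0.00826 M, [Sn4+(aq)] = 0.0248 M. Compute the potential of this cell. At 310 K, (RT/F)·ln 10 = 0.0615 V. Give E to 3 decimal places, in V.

+0.722 V

The Sn⁴⁺/Sn²⁺ couple has the more positive E°, so it is the cathode; Ga³⁺/Ga is the anode.
The standard potential is +0.152 − (−0.543) = +0.695 V and the balanced reaction transfers n = 6 electrons.
Balancing gives 3 Sn4+(aq) + 2 Ga(s) → 3 Sn2+(aq) + 2 Ga3+(aq); hence Q = ([Sn2+(aq)]^3·[Ga3+(aq)]^2) / [Sn4+(aq)]^3 = 0.00221 (log Q = −2.657).
E = E° − (0.0615/n)·log Q = +0.695 − (0.0615/6)(−2.657) = +0.722 V.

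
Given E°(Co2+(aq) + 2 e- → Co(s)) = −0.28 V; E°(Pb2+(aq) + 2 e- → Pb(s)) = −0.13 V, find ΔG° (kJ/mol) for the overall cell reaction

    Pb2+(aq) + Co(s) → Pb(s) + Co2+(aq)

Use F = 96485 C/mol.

In the reaction as written Pb2+(aq) is reduced, so the Pb²⁺/Pb couple is the cathode and Co²⁺/Co is the anode.
E°cell = −0.13 − (−0.28) = +0.15 V; balancing electrons gives n = 2.
ΔG° = −nFE°cell = −(2)(96485)(+0.15) J/mol = −28.9 kJ/mol.

−28.9 kJ/mol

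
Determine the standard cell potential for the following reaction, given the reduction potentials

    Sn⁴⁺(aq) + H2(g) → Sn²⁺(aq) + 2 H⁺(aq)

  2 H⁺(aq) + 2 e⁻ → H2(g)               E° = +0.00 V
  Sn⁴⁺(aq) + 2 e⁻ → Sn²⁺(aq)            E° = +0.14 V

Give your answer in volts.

In the reaction as written, Sn⁴⁺(aq) is reduced (cathode) and H⁺(aq) is produced by oxidation at the anode.
E°cell = E°(cathode) − E°(anode) = +0.14 − (+0.00) = +0.14 V.
The positive value indicates the reaction is spontaneous as written.

+0.14 V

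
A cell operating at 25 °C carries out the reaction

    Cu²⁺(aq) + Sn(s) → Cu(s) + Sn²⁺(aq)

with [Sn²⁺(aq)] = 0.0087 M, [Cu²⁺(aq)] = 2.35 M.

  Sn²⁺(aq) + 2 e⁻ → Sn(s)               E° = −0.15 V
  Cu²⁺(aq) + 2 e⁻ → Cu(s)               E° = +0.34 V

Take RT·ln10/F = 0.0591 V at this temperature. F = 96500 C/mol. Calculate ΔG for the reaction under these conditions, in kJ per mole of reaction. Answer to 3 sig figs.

−108 kJ/mol

E°cell = +0.34 − (−0.15) = +0.49 V; the balanced reaction transfers n = 2 electrons.
Here Q = [Sn²⁺(aq)] / [Cu²⁺(aq)] = 0.0037 (log Q = −2.432), giving E = +0.49 − (0.0591/2)·(−2.432) = +0.5619 V.
Then ΔG = −nFE = −2 × 96500 × +0.5619 J/mol = −108 kJ/mol.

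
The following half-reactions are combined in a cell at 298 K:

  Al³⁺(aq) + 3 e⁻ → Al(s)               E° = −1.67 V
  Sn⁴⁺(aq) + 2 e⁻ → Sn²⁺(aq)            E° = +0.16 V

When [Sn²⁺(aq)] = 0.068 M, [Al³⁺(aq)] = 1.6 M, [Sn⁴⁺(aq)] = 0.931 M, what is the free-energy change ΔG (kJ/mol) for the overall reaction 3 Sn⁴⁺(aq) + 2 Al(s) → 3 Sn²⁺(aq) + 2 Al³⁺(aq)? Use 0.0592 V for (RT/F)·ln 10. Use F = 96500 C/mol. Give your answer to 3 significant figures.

With Sn⁴⁺/Sn²⁺ reduced at the cathode, E°cell = +0.16 − (−1.67) = +1.83 V and n = 6.
The reaction quotient is ([Sn²⁺(aq)]^3·[Al³⁺(aq)]^2) / [Sn⁴⁺(aq)]^3 = 0.000998; by Nernst, E = +1.83 − (0.0592/6)(−3.001) = +1.8596 V.
Finally ΔG = −nFE = −(6)(96500 C/mol)(+1.8596 V) = −1080 kJ/mol.

−1080 kJ/mol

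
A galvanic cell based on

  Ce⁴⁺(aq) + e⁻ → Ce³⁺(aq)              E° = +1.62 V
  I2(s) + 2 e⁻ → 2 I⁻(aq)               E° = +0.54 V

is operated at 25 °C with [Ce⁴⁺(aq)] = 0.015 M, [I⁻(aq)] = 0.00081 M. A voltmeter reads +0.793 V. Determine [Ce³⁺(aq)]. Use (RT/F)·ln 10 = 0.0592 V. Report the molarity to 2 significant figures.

The Ce⁴⁺/Ce³⁺ couple has the larger reduction potential, so it is the cathode: E°cell = +1.62 − (+0.54) = +1.08 V and n = 2.
From the Nernst equation, log Q = n(E° − E)/0.0592 = 2·(+1.08 − (+0.793))/0.0592 = 9.696.
The balanced reaction is 2 Ce⁴⁺(aq) + 2 I⁻(aq) → 2 Ce³⁺(aq) + I2(s), so Q = [Ce³⁺(aq)]^2 / ([Ce⁴⁺(aq)]^2·[I⁻(aq)]^2).
Solving for the unknown gives log [Ce³⁺(aq)] = −0.067, so [Ce³⁺(aq)] ≈ 0.86 M.

0.86 M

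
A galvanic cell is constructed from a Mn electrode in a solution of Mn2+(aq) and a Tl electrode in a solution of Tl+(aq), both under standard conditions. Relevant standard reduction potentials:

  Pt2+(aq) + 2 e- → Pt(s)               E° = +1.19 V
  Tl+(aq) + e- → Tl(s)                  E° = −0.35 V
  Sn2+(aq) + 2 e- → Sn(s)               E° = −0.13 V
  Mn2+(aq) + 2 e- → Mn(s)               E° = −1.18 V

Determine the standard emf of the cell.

+0.83 V

The Tl⁺/Tl couple has the higher E°, so Tl ion is reduced (cathode) and Mn is oxidized (anode).
E°cell = E°(cathode) − E°(anode) = −0.35 − (−1.18) = +0.83 V.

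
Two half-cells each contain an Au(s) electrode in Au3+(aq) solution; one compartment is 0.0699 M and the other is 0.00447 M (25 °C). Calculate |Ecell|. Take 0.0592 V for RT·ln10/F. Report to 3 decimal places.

0.024 V

For a concentration cell E°cell = 0, since both electrodes use the same couple.
The compartment with the higher Au3+(aq) concentration (0.0699 M) acts as the cathode; ions are reduced there and produced at the dilute (0.00447 M) anode.
With n = 3, Ecell = −(0.0592/3)·log([dilute]/[conc]) = −(0.0592/3)·log(0.00447/0.0699) = +0.024 V.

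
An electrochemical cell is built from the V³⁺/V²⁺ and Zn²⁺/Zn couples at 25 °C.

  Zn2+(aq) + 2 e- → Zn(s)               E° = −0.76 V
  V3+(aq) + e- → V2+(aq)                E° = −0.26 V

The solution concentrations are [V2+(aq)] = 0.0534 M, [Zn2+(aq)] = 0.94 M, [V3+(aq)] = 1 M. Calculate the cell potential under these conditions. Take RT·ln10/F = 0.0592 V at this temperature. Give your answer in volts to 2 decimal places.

The V³⁺/V²⁺ couple has the more positive E°, so it is the cathode; Zn²⁺/Zn is the anode.
The standard potential is −0.26 − (−0.76) = +0.50 V and the balanced reaction transfers n = 2 electrons.
Balancing gives 2 V3+(aq) + Zn(s) → 2 V2+(aq) + Zn2+(aq); hence Q = ([V2+(aq)]^2·[Zn2+(aq)]) / [V3+(aq)]^2 = 0.00268 (log Q = −2.572).
E = E° − (0.0592/n)·log Q = +0.50 − (0.0592/2)(−2.572) = +0.58 V.

+0.58 V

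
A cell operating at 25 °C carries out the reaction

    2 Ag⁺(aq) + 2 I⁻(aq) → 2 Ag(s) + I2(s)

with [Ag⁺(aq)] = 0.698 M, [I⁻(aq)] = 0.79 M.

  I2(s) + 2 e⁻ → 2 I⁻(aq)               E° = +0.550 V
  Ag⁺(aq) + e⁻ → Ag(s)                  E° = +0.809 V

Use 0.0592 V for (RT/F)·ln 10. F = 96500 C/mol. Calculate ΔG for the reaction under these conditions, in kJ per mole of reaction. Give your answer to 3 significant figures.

E°cell = +0.809 − (+0.550) = +0.259 V; the balanced reaction transfers n = 2 electrons.
The reaction quotient is 1 / ([Ag⁺(aq)]^2·[I⁻(aq)]^2) = 3.29; by Nernst, E = +0.259 − (0.0592/2)(0.517) = +0.2437 V.
Then ΔG = −nFE = −2 × 96500 × +0.2437 J/mol = −47.0 kJ/mol.

−47.0 kJ/mol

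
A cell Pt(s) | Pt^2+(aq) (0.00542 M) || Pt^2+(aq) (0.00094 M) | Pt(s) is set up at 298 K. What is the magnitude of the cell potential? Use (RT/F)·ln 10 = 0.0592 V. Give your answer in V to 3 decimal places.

0.023 V

For a concentration cell E°cell = 0, since both electrodes use the same couple.
The compartment with the higher Pt^2+(aq) concentration (0.00542 M) acts as the cathode; ions are reduced there and produced at the dilute (0.00094 M) anode.
With n = 2, Ecell = −(0.0592/2)·log([dilute]/[conc]) = −(0.0592/2)·log(0.00094/0.00542) = +0.023 V.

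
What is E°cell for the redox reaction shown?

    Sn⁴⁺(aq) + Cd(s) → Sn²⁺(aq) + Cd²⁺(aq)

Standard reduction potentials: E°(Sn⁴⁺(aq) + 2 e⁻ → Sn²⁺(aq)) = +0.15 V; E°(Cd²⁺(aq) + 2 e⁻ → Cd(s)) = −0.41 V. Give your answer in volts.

In the reaction as written, Sn⁴⁺(aq) is reduced (cathode) and Cd²⁺(aq) is produced by oxidation at the anode.
E°cell = E°(cathode) − E°(anode) = +0.15 − (−0.41) = +0.56 V.

+0.56 V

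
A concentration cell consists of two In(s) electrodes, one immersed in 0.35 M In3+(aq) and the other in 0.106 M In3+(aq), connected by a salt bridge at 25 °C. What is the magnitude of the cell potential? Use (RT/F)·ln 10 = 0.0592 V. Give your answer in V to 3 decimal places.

0.010 V

For a concentration cell E°cell = 0, since both electrodes use the same couple.
The compartment with the higher In3+(aq) concentration (0.35 M) acts as the cathode; ions are reduced there and produced at the dilute (0.106 M) anode.
With n = 3, Ecell = −(0.0592/3)·log([dilute]/[conc]) = −(0.0592/3)·log(0.106/0.35) = +0.010 V.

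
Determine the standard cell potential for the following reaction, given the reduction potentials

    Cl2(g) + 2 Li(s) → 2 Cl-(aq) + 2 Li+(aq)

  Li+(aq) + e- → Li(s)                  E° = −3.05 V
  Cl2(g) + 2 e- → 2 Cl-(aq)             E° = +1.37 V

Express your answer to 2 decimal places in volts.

Cl2(g) gains electrons, so the Cl₂/Cl⁻ couple is the cathode; the Li⁺/Li couple is the anode.
E°cell = E°(cathode) − E°(anode) = +1.37 − (−3.05) = +4.42 V.

+4.42 V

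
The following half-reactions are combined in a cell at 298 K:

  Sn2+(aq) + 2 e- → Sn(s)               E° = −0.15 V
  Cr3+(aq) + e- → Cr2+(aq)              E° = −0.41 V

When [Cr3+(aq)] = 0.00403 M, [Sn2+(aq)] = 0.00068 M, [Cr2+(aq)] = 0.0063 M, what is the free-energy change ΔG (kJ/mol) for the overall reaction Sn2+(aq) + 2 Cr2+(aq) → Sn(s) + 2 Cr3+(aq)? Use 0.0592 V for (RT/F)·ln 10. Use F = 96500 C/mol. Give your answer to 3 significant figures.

The standard cell potential is −0.15 − (−0.41) = +0.26 V, with n = 2 electrons in the balanced equation.
Q = [Cr3+(aq)]^2 / ([Sn2+(aq)]·[Cr2+(aq)]^2) = 602, so log Q = 2.779 and E = +0.26 − (0.0592/2)(2.779) = +0.1777 V.
Finally ΔG = −nFE = −(2)(96500 C/mol)(+0.1777 V) = −34.3 kJ/mol.

−34.3 kJ/mol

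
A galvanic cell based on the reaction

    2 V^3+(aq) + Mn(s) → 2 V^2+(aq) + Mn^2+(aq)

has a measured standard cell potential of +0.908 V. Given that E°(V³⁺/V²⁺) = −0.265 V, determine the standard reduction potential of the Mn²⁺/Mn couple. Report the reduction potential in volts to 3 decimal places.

−1.173 V

In the reaction as written the V³⁺/V²⁺ couple is reduced (cathode) and Mn²⁺/Mn is oxidized (anode), so E°cell = E°(V³⁺/V²⁺) − E°(Mn²⁺/Mn).
E°(Mn²⁺/Mn) = E°(cathode) − E°cell = −0.265 − (+0.908) = −1.173 V.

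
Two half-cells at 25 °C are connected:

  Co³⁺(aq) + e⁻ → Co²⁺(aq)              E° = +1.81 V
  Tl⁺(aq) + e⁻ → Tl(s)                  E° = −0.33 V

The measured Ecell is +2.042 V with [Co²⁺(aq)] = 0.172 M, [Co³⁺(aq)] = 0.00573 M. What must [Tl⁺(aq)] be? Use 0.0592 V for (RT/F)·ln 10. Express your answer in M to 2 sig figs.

With Co³⁺/Co²⁺ at the cathode and Tl⁺/Tl at the anode, E°cell = +1.81 − (−0.33) = +2.14 V (n = 1).
Since E = E° − (0.0592/n)·log Q, log Q = n(E° − E)/0.0592 = 1.655.
The balanced reaction is Co³⁺(aq) + Tl(s) → Co²⁺(aq) + Tl⁺(aq), so Q = ([Co²⁺(aq)]·[Tl⁺(aq)]) / [Co³⁺(aq)].
Solving for the unknown gives log [Tl⁺(aq)] = 0.178, so [Tl⁺(aq)] ≈ 1.5 M.

1.5 M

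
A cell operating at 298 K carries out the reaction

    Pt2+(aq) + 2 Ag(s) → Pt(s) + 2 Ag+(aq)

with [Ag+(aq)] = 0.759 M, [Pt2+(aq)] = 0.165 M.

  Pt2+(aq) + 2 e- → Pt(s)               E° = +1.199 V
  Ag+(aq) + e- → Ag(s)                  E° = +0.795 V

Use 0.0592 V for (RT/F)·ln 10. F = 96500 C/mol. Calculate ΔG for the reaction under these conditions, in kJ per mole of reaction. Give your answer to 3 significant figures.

With Pt²⁺/Pt reduced at the cathode, E°cell = +1.199 − (+0.795) = +0.404 V and n = 2.
The reaction quotient is [Ag+(aq)]^2 / [Pt2+(aq)] = 3.49; by Nernst, E = +0.404 − (0.0592/2)(0.543) = +0.3879 V.
Finally ΔG = −nFE = −(2)(96500 C/mol)(+0.3879 V) = −74.9 kJ/mol.

−74.9 kJ/mol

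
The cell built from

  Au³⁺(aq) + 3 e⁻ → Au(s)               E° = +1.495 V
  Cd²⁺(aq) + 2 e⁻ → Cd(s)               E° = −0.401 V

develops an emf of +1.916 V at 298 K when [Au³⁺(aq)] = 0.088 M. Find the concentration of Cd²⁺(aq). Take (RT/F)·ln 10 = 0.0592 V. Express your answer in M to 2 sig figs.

Au³⁺/Au is the cathode (higher E°); E°cell = +1.495 − (−0.401) = +1.896 V with n = 6.
Since E = E° − (0.0592/n)·log Q, log Q = n(E° − E)/0.0592 = −2.027.
For 2 Au³⁺(aq) + 3 Cd(s) → 2 Au(s) + 3 Cd²⁺(aq), the reaction quotient is Q = [Cd²⁺(aq)]^3 / [Au³⁺(aq)]^2.
Substituting the known concentrations and solving, log [Cd²⁺(aq)] = −1.379 and [Cd²⁺(aq)] = 0.042 M.

0.042 M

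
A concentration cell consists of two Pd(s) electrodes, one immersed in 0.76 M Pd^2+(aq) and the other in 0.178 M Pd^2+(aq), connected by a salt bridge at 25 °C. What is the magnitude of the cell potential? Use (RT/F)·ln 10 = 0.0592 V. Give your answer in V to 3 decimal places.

0.019 V

For a concentration cell E°cell = 0, since both electrodes use the same couple.
The compartment with the higher Pd^2+(aq) concentration (0.76 M) acts as the cathode; ions are reduced there and produced at the dilute (0.178 M) anode.
With n = 2, Ecell = −(0.0592/2)·log([dilute]/[conc]) = −(0.0592/2)·log(0.178/0.76) = +0.019 V.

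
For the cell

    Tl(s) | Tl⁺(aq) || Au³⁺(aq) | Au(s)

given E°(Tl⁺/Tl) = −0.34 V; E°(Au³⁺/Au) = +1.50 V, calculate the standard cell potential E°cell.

By convention the left-hand electrode in cell notation is the anode (oxidation) and the right-hand electrode is the cathode (reduction).
E°cell = E°(right) − E°(left) = +1.50 − (−0.34) = +1.84 V.

+1.84 V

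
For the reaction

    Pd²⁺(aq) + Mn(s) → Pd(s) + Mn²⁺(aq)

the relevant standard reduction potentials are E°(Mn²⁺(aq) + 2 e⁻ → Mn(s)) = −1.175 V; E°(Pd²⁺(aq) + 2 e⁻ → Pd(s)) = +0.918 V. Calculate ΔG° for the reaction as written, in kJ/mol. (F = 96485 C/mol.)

−404 kJ/mol

In the reaction as written Pd²⁺(aq) is reduced, so the Pd²⁺/Pd couple is the cathode and Mn²⁺/Mn is the anode.
E°cell = +0.918 − (−1.175) = +2.093 V; balancing electrons gives n = 2.
ΔG° = −nFE°cell = −(2)(96485)(+2.093) J/mol = −404 kJ/mol.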